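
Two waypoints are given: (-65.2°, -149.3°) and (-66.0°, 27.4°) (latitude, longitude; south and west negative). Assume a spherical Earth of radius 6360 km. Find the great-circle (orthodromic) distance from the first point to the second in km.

5415 km

cos σ = sin φ₁ sin φ₂ + cos φ₁ cos φ₂ cos Δλ
      = sin(-65.20°)sin(-66.00°) + cos(-65.20°)cos(-66.00°)cos(176.70°) = 0.6590
σ = 48.778° → d = Rσ = 6360·0.85134 = 5415 km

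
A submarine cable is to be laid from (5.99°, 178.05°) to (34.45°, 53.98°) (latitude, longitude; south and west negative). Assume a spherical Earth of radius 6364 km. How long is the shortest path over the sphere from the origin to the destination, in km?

12618 km

Haversine: a = sin²(Δφ/2)+cos φ₁ cos φ₂ sin²(Δλ/2) = 0.70020;  σ = 2·atan2(√a,√(1−a))
σ = 113.603° → d = Rσ = 6364·1.98275 = 12618 km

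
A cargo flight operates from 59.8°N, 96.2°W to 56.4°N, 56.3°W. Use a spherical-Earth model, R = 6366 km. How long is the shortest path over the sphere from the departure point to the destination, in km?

cos σ = sin φ₁ sin φ₂ + cos φ₁ cos φ₂ cos Δλ
      = sin(59.80°)sin(56.40°) + cos(59.80°)cos(56.40°)cos(39.90°) = 0.9334
σ = 21.025° → d = Rσ = 6366·0.36695 = 2336 km

2336 km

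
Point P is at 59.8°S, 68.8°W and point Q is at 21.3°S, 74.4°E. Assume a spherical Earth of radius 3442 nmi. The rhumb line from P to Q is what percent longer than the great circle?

Great circle: σ = 1.6322 rad → d_gc = Rσ = 5617.9 nmi
Rhumb: Δφ = +0.6720, Δλ = +2.4993, Δψ = +0.9294, q = Δφ/Δψ = 0.7230 → d_rh = R√(Δφ²+q²Δλ²) = 6636.0 nmi
Excess = (6636.0 − 5617.9) / 5617.9 = 1018.1 / 5617.9 = 18.12% ≈ 18.1%

18.1%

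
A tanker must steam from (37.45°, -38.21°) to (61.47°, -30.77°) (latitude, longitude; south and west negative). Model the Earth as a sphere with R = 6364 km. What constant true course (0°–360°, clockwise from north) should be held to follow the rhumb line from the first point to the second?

Δψ = ln[tan(π/4+φ₂/2)/tan(π/4+φ₁/2)] = +0.6636
Δλ = +0.1299 rad (taken the short way round)
course = atan2(Δλ, Δψ) = 11.07°

11.1°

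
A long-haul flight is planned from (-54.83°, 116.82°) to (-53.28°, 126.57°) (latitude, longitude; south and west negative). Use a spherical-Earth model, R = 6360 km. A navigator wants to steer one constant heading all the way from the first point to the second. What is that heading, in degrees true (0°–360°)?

Meridional parts: M(φ₁)=-1.1491, M(φ₂)=-1.1030 → ΔM = +0.0461;  Δλ = +0.1702 rad
tan C = Δλ / ΔM = +3.6919 → C = 74.84°

74.8°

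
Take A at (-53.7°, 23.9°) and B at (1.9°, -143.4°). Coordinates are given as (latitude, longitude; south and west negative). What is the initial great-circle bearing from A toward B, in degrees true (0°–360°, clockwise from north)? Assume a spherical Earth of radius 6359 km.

196.0°

N = sin Δλ·cos φ₂ = -0.2197;  D = cos φ₁ sin φ₂ − sin φ₁ cos φ₂ cos Δλ = -0.7662
initial course = atan2(N, D) = 196.00°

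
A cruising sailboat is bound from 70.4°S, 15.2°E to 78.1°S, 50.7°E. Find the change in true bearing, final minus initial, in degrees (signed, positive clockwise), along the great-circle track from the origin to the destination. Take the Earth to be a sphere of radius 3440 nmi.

-34.3°

At departure: θ₁ = atan2(sin Δλ cos φ₂, cos φ₁ sin φ₂ − sin φ₁ cos φ₂ cos Δλ) = 144.86°
At arrival: θ₂ = atan2(sin Δλ cos φ₁, −cos φ₂ sin φ₁ + sin φ₂ cos φ₁ cos Δλ) = 110.54°
Δθ = θ₂ − θ₁ = -34.3°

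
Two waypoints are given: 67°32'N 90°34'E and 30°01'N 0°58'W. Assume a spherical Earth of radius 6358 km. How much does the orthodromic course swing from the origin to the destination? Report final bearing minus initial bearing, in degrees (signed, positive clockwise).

-78.4°

Initial bearing θ₁ = atan2(sin Δλ cos φ₂, cos φ₁ sin φ₂ − sin φ₁ cos φ₂ cos Δλ) = 283.80°
Final bearing θ₂ = (initial bearing from the destination back to the start) + 180° = 205.38°
Δθ = θ₂ − θ₁ = -78.4°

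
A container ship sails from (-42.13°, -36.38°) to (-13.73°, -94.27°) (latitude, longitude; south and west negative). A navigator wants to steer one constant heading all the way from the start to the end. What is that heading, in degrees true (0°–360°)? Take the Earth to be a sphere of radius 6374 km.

Meridional parts: M(φ₁)=-0.8122, M(φ₂)=-0.2420 → ΔM = +0.5703;  Δλ = -1.0104 rad
tan C = Δλ / ΔM = -1.7718 → C = 299.44°

299.4°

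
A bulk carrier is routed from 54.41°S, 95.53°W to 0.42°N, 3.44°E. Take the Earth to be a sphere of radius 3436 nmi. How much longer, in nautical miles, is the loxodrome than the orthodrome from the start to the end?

226 nmi

Great circle: cos σ = sin φ₁ sin φ₂ + cos φ₁ cos φ₂ cos Δλ,  σ = 1.6676 rad → d_gc = 5730.0 nmi
Rhumb line: Δψ = +1.1437, q = Δφ/Δψ = 0.8367, d_rh = R√(Δφ²+q²Δλ²) = 5955.9 nmi
Excess = 5955.9 − 5730.0 = 225.9 ≈ 226 nmi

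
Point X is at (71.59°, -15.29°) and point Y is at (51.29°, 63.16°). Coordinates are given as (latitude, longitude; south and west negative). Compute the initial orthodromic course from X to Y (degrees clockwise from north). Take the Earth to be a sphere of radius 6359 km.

78.2°

N = sin Δλ·cos φ₂ = +0.6127;  D = cos φ₁ sin φ₂ − sin φ₁ cos φ₂ cos Δλ = +0.1276
initial course = atan2(N, D) = 78.23°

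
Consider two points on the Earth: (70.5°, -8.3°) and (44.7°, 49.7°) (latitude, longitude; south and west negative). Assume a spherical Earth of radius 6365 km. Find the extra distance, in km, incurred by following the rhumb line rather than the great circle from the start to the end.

135 km

Great circle: cos σ = sin φ₁ sin φ₂ + cos φ₁ cos φ₂ cos Δλ,  σ = 0.6620 rad → d_gc = 4213.4 km
Rhumb line: Δψ = -0.8873, q = Δφ/Δψ = 0.5075, d_rh = R√(Δφ²+q²Δλ²) = 4348.3 km
Excess = 4348.3 − 4213.4 = 134.9 ≈ 135 km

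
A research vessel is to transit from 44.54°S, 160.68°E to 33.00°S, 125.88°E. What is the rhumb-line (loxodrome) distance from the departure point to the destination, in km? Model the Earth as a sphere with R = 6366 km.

3265 km

Δψ = ln[tan(π/4+φ₂/2)/tan(π/4+φ₁/2)] = +0.2593;  Δφ = +0.2014 rad,  Δλ = -0.6074 rad
q = Δφ/Δψ = 0.7766
d = R·√(Δφ² + q²Δλ²) = 6366·0.51291 = 3265 km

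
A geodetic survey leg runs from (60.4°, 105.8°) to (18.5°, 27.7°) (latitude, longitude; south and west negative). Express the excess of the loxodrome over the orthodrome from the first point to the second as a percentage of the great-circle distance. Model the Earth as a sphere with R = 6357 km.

Great circle: σ = 1.1891 rad → d_gc = Rσ = 7559.2 km
Rhumb: Δφ = -0.7313, Δλ = -1.3631, Δψ = -1.0024, q = Δφ/Δψ = 0.7296 → d_rh = R√(Δφ²+q²Δλ²) = 7847.2 km
Excess = (7847.2 − 7559.2) / 7559.2 = 288.0 / 7559.2 = 3.81% ≈ 3.8%

3.8%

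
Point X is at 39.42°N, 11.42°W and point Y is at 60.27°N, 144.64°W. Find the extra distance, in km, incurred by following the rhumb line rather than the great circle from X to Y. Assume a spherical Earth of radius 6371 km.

Great circle: cos σ = sin φ₁ sin φ₂ + cos φ₁ cos φ₂ cos Δλ,  σ = 1.2775 rad → d_gc = 8139.2 km
Rhumb line: Δψ = +0.5767, q = Δφ/Δψ = 0.6310, d_rh = R√(Δφ²+q²Δλ²) = 9631.0 km
Excess = 9631.0 − 8139.2 = 1491.8 ≈ 1492 km

1492 km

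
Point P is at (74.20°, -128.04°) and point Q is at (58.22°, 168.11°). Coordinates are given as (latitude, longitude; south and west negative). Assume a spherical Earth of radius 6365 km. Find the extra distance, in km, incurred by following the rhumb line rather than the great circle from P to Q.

Great circle: cos σ = sin φ₁ sin φ₂ + cos φ₁ cos φ₂ cos Δλ,  σ = 0.4925 rad → d_gc = 3134.7 km
Rhumb line: Δψ = -0.7186, q = Δφ/Δψ = 0.3881, d_rh = R√(Δφ²+q²Δλ²) = 3275.8 km
Excess = 3275.8 − 3134.7 = 141.1 ≈ 141 km

141 km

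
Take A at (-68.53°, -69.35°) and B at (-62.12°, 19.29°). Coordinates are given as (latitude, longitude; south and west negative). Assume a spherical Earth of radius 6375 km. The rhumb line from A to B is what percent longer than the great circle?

9.1%

Great circle: σ = 0.5977 rad → d_gc = Rσ = 3810.1 km
Rhumb: Δφ = +0.1119, Δλ = +1.5471, Δψ = +0.2695, q = Δφ/Δψ = 0.4152 → d_rh = R√(Δφ²+q²Δλ²) = 4156.4 km
Excess = (4156.4 − 3810.1) / 3810.1 = 346.3 / 3810.1 = 9.09% ≈ 9.1%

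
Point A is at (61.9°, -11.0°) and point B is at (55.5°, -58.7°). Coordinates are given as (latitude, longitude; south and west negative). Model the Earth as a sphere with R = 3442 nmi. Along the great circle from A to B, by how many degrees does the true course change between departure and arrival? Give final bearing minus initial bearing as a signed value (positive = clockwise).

-41.4°

Initial bearing θ₁ = atan2(sin Δλ cos φ₂, cos φ₁ sin φ₂ − sin φ₁ cos φ₂ cos Δλ) = 277.06°
Final bearing θ₂ = (initial bearing from the destination back to the start) + 180° = 235.62°
Δθ = θ₂ − θ₁ = -41.4°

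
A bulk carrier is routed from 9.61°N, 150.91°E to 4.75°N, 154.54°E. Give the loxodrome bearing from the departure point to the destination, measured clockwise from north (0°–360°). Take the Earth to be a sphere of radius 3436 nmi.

Meridional parts: M(φ₁)=+0.1685, M(φ₂)=+0.0830 → ΔM = -0.0855;  Δλ = +0.0634 rad
tan C = Δλ / ΔM = -0.7408 → C = 143.47°

143.5°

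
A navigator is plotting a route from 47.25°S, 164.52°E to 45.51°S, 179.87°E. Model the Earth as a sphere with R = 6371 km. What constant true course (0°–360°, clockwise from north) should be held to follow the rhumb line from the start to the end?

80.7°

Δψ = ln[tan(π/4+φ₂/2)/tan(π/4+φ₁/2)] = +0.0440
Δλ = +0.2679 rad (taken the short way round)
course = atan2(Δλ, Δψ) = 80.67°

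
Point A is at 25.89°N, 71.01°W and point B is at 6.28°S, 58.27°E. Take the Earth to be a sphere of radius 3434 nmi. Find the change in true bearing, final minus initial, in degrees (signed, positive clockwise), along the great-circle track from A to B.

+41.0°

Initial bearing θ₁ = atan2(sin Δλ cos φ₂, cos φ₁ sin φ₂ − sin φ₁ cos φ₂ cos Δλ) = 77.09°
Final bearing θ₂ = (initial bearing from the destination back to the start) + 180° = 118.09°
Δθ = θ₂ − θ₁ = +41.0°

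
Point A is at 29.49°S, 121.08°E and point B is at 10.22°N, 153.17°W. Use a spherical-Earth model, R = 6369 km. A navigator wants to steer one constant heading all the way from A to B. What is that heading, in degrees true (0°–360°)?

Δψ = ln[tan(π/4+φ₂/2)/tan(π/4+φ₁/2)] = +0.7184
Δλ = +1.4966 rad (taken the short way round)
course = atan2(Δλ, Δψ) = 64.36°

64.4°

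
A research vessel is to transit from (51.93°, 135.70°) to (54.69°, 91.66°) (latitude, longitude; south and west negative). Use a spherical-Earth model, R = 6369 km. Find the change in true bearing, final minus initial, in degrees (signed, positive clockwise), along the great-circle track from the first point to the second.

Initial bearing θ₁ = atan2(sin Δλ cos φ₂, cos φ₁ sin φ₂ − sin φ₁ cos φ₂ cos Δλ) = 293.66°
Final bearing θ₂ = (initial bearing from the destination back to the start) + 180° = 257.72°
Δθ = θ₂ − θ₁ = -35.9°

-35.9°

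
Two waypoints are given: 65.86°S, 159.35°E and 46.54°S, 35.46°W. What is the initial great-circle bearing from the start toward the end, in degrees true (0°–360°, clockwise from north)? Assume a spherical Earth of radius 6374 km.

169.0°

θ = atan2( sin Δλ·cos φ₂ ,  cos φ₁ sin φ₂ − sin φ₁ cos φ₂ cos Δλ )
  = atan2(+0.1758, -0.9037) = 168.99°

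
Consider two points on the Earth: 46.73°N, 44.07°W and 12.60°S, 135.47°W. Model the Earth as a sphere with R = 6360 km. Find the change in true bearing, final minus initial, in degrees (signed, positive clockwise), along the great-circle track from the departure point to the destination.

At departure: θ₁ = atan2(sin Δλ cos φ₂, cos φ₁ sin φ₂ − sin φ₁ cos φ₂ cos Δλ) = 262.29°
At arrival: θ₂ = atan2(sin Δλ cos φ₁, −cos φ₂ sin φ₁ + sin φ₂ cos φ₁ cos Δλ) = 224.11°
Δθ = θ₂ − θ₁ = -38.2°

-38.2°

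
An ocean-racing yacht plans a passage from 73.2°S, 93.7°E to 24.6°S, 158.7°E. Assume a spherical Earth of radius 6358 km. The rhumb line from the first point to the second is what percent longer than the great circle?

3.4%

Great circle: σ = 1.0361 rad → d_gc = Rσ = 6587.5 km
Rhumb: Δφ = +0.8482, Δλ = +1.1345, Δψ = +1.4696, q = Δφ/Δψ = 0.5772 → d_rh = R√(Δφ²+q²Δλ²) = 6813.0 km
Excess = (6813.0 − 6587.5) / 6587.5 = 225.5 / 6587.5 = 3.42% ≈ 3.4%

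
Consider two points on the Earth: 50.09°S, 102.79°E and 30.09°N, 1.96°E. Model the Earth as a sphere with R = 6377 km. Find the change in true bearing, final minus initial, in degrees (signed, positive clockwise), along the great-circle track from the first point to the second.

Initial bearing θ₁ = atan2(sin Δλ cos φ₂, cos φ₁ sin φ₂ − sin φ₁ cos φ₂ cos Δλ) = 283.05°
Final bearing θ₂ = (initial bearing from the destination back to the start) + 180° = 313.75°
Δθ = θ₂ − θ₁ = +30.7°

+30.7°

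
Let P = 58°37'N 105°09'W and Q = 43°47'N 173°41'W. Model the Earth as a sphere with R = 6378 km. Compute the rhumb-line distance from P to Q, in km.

Δψ = ln[tan(π/4+φ₂/2)/tan(π/4+φ₁/2)] = -0.4180;  Δφ = -0.2589 rad,  Δλ = -1.1961 rad
q = Δφ/Δψ = 0.6194
d = R·√(Δφ² + q²Δλ²) = 6378·0.78478 = 5005 km

5005 km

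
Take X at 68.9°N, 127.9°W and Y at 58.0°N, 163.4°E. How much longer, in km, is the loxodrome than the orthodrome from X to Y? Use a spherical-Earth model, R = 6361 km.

173 km

Great circle: cos σ = sin φ₁ sin φ₂ + cos φ₁ cos φ₂ cos Δλ,  σ = 0.5346 rad → d_gc = 3400.4 km
Rhumb line: Δψ = -0.4315, q = Δφ/Δψ = 0.4408, d_rh = R√(Δφ²+q²Δλ²) = 3573.4 km
Excess = 3573.4 − 3400.4 = 173.0 ≈ 173 km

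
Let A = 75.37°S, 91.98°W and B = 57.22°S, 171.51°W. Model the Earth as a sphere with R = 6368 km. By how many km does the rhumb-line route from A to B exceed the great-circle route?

Great circle: cos σ = sin φ₁ sin φ₂ + cos φ₁ cos φ₂ cos Δλ,  σ = 0.5766 rad → d_gc = 3671.5 km
Rhumb line: Δψ = +0.8291, q = Δφ/Δψ = 0.3821, d_rh = R√(Δφ²+q²Δλ²) = 3933.8 km
Excess = 3933.8 − 3671.5 = 262.3 ≈ 262 km

262 km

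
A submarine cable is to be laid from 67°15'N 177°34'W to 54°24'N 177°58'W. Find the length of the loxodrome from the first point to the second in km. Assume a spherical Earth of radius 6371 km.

Δψ = ln[tan(π/4+φ₂/2)/tan(π/4+φ₁/2)] = -0.4674;  Δφ = -0.2243 rad,  Δλ = -0.0070 rad
q = Δφ/Δψ = 0.4798
d = R·√(Δφ² + q²Δλ²) = 6371·0.22430 = 1429 km

1429 km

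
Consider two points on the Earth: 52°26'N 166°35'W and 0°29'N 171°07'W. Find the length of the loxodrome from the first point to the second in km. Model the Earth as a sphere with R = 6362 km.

5784 km

Rhumb course C = atan2(Δλ, Δψ) with Δψ = ln[tan(π/4+φ₂/2)/tan(π/4+φ₁/2)] = -1.0701, Δλ = -0.0791 → C = 184.23°
d = R·|Δφ| / |cos C| = 6362·0.90670 / 0.99728 = 5784 km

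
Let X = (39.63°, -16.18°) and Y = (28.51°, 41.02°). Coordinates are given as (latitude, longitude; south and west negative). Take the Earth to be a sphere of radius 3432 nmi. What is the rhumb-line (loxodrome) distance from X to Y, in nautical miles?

Δψ = ln[tan(π/4+φ₂/2)/tan(π/4+φ₁/2)] = -0.2350;  Δφ = -0.1941 rad,  Δλ = +0.9983 rad
q = Δφ/Δψ = 0.8259
d = R·√(Δφ² + q²Δλ²) = 3432·0.84701 = 2907 nmi

2907 nmi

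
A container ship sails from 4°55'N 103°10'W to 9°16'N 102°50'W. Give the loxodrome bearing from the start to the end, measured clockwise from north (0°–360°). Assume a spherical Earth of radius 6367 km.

4.3°

Δψ = ln[tan(π/4+φ₂/2)/tan(π/4+φ₁/2)] = +0.0765
Δλ = +0.0058 rad (taken the short way round)
course = atan2(Δλ, Δψ) = 4.35°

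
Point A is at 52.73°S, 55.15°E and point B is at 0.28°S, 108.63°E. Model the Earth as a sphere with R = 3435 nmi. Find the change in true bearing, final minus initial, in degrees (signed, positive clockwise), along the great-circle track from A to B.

-28.1°

At departure: θ₁ = atan2(sin Δλ cos φ₂, cos φ₁ sin φ₂ − sin φ₁ cos φ₂ cos Δλ) = 59.65°
At arrival: θ₂ = atan2(sin Δλ cos φ₁, −cos φ₂ sin φ₁ + sin φ₂ cos φ₁ cos Δλ) = 31.50°
Δθ = θ₂ − θ₁ = -28.1°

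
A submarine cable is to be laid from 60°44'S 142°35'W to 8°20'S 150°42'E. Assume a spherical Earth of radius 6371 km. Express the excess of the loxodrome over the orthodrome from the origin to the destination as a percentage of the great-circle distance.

2.3%

Great circle: σ = 1.2476 rad → d_gc = Rσ = 7948.2 km
Rhumb: Δφ = +0.9146, Δλ = -1.1644, Δψ = +1.1969, q = Δφ/Δψ = 0.7641 → d_rh = R√(Δφ²+q²Δλ²) = 8129.1 km
Excess = (8129.1 − 7948.2) / 7948.2 = 180.9 / 7948.2 = 2.28% ≈ 2.3%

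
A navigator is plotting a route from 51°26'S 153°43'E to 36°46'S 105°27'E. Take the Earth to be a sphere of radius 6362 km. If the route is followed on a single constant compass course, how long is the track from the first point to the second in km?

4151 km

Rhumb course C = atan2(Δλ, Δψ) with Δψ = ln[tan(π/4+φ₂/2)/tan(π/4+φ₁/2)] = +0.3593, Δλ = -0.8424 → C = 293.10°
d = R·|Δφ| / |cos C| = 6362·0.25598 / 0.39232 = 4151 km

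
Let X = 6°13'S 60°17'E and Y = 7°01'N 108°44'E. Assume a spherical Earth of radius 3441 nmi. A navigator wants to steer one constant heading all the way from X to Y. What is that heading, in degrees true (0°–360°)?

74.7°

Meridional parts: M(φ₁)=-0.1087, M(φ₂)=+0.1228 → ΔM = +0.2315;  Δλ = +0.8456 rad
tan C = Δλ / ΔM = +3.6530 → C = 74.69°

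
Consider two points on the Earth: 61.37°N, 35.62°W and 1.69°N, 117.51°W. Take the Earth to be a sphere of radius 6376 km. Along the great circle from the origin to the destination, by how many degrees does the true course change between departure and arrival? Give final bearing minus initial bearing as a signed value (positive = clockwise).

-55.2°

Initial bearing θ₁ = atan2(sin Δλ cos φ₂, cos φ₁ sin φ₂ − sin φ₁ cos φ₂ cos Δλ) = 263.68°
Final bearing θ₂ = (initial bearing from the destination back to the start) + 180° = 208.45°
Δθ = θ₂ − θ₁ = -55.2°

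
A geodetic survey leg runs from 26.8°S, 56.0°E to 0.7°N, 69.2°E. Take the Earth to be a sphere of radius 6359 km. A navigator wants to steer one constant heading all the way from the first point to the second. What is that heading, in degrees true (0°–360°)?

Δψ = ln[tan(π/4+φ₂/2)/tan(π/4+φ₁/2)] = +0.4980
Δλ = +0.2304 rad (taken the short way round)
course = atan2(Δλ, Δψ) = 24.83°

24.8°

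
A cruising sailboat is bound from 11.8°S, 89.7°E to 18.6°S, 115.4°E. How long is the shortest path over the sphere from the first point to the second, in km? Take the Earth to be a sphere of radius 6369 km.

Haversine: a = sin²(Δφ/2)+cos φ₁ cos φ₂ sin²(Δλ/2) = 0.04940;  σ = 2·atan2(√a,√(1−a))
σ = 25.685° → d = Rσ = 6369·0.44829 = 2855 km

2855 km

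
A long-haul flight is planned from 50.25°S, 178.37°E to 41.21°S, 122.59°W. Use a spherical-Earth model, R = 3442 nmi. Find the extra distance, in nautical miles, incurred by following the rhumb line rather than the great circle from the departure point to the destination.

60 nmi

Great circle: cos σ = sin φ₁ sin φ₂ + cos φ₁ cos φ₂ cos Δλ,  σ = 0.7167 rad → d_gc = 2466.8 nmi
Rhumb line: Δψ = +0.2268, q = Δφ/Δψ = 0.6958, d_rh = R√(Δφ²+q²Δλ²) = 2526.9 nmi
Excess = 2526.9 − 2466.8 = 60.1 ≈ 60 nmi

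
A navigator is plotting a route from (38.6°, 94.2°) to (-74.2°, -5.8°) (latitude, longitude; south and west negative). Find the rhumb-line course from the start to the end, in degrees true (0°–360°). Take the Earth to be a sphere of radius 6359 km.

Δψ = ln[tan(π/4+φ₂/2)/tan(π/4+φ₁/2)] = -2.7063
Δλ = -1.7453 rad (taken the short way round)
course = atan2(Δλ, Δψ) = 212.82°

212.8°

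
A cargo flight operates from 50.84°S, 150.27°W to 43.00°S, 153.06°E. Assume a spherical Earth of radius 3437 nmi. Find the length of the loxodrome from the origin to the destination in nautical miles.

2363 nmi

Δψ = ln[tan(π/4+φ₂/2)/tan(π/4+φ₁/2)] = +0.2009;  Δφ = +0.1368 rad,  Δλ = -0.9891 rad
q = Δφ/Δψ = 0.6813
d = R·√(Δφ² + q²Δλ²) = 3437·0.68758 = 2363 nmi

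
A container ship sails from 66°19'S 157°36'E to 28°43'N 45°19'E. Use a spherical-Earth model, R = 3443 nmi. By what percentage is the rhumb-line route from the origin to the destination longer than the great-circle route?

4.3%

Great circle: σ = 2.1817 rad → d_gc = Rσ = 7511.5 nmi
Rhumb: Δφ = +1.6586, Δλ = -1.9597, Δψ = +2.0858, q = Δφ/Δψ = 0.7952 → d_rh = R√(Δφ²+q²Δλ²) = 7835.8 nmi
Excess = (7835.8 − 7511.5) / 7511.5 = 324.3 / 7511.5 = 4.32% ≈ 4.3%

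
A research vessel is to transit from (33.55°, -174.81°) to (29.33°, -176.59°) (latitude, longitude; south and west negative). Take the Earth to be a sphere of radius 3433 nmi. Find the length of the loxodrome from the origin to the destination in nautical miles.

269 nmi

Δψ = ln[tan(π/4+φ₂/2)/tan(π/4+φ₁/2)] = -0.0864;  Δφ = -0.0737 rad,  Δλ = -0.0311 rad
q = Δφ/Δψ = 0.8528
d = R·√(Δφ² + q²Δλ²) = 3433·0.07827 = 269 nmi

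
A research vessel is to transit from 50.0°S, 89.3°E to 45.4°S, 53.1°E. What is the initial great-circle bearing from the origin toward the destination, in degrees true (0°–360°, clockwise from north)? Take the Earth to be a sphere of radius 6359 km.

266.7°

N = sin Δλ·cos φ₂ = -0.4147;  D = cos φ₁ sin φ₂ − sin φ₁ cos φ₂ cos Δλ = -0.0236
initial course = atan2(N, D) = 266.74°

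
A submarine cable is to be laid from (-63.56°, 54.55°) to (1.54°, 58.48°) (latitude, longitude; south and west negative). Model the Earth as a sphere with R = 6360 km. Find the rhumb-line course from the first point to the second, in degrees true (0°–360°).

2.7°

Meridional parts: M(φ₁)=-1.4485, M(φ₂)=+0.0269 → ΔM = +1.4754;  Δλ = +0.0686 rad
tan C = Δλ / ΔM = +0.0465 → C = 2.66°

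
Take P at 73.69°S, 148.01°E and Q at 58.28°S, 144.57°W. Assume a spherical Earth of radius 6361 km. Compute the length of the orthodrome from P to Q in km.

Haversine: a = sin²(Δφ/2)+cos φ₁ cos φ₂ sin²(Δλ/2) = 0.06345;  σ = 2·atan2(√a,√(1−a))
σ = 29.180° → d = Rσ = 6361·0.50929 = 3240 km

3240 km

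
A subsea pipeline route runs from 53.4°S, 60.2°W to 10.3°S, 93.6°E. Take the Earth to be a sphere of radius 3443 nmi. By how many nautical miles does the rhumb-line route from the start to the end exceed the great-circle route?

1183 nmi

Great circle: cos σ = sin φ₁ sin φ₂ + cos φ₁ cos φ₂ cos Δλ,  σ = 1.9636 rad → d_gc = 6760.8 nmi
Rhumb line: Δψ = +0.9257, q = Δφ/Δψ = 0.8126, d_rh = R√(Δφ²+q²Δλ²) = 7944.0 nmi
Excess = 7944.0 − 6760.8 = 1183.2 ≈ 1183 nmi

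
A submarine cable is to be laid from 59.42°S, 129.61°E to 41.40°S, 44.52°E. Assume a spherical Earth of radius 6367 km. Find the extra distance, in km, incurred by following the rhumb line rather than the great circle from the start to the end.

Great circle: cos σ = sin φ₁ sin φ₂ + cos φ₁ cos φ₂ cos Δλ,  σ = 0.9248 rad → d_gc = 5888.2 km
Rhumb line: Δψ = +0.5017, q = Δφ/Δψ = 0.6268, d_rh = R√(Δφ²+q²Δλ²) = 6256.2 km
Excess = 6256.2 − 5888.2 = 368.0 ≈ 368 km

368 km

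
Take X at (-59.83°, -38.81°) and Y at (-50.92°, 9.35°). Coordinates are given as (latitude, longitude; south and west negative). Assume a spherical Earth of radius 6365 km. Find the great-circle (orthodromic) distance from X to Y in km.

cos σ = sin φ₁ sin φ₂ + cos φ₁ cos φ₂ cos Δλ
      = sin(-59.83°)sin(-50.92°) + cos(-59.83°)cos(-50.92°)cos(48.16°) = 0.8824
σ = 28.061° → d = Rσ = 6365·0.48975 = 3117 km

3117 km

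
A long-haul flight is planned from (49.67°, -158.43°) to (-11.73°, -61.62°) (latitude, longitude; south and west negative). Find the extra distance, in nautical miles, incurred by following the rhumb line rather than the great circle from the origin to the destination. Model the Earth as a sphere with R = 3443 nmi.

Great circle: cos σ = sin φ₁ sin φ₂ + cos φ₁ cos φ₂ cos Δλ,  σ = 1.8030 rad → d_gc = 6207.7 nmi
Rhumb line: Δψ = -1.2079, q = Δφ/Δψ = 0.8872, d_rh = R√(Δφ²+q²Δλ²) = 6344.3 nmi
Excess = 6344.3 − 6207.7 = 136.6 ≈ 137 nmi

137 nmi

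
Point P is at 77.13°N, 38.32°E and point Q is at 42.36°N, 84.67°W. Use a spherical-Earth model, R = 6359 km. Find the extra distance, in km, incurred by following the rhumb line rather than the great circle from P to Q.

Great circle: cos σ = sin φ₁ sin φ₂ + cos φ₁ cos φ₂ cos Δλ,  σ = 0.9676 rad → d_gc = 6153.2 km
Rhumb line: Δψ = -1.3646, q = Δφ/Δψ = 0.4447, d_rh = R√(Δφ²+q²Δλ²) = 7193.0 km
Excess = 7193.0 − 6153.2 = 1039.8 ≈ 1040 km

1040 km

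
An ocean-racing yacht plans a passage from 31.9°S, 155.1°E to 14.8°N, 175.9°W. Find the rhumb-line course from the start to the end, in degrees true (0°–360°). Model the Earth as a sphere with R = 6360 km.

Δψ = ln[tan(π/4+φ₂/2)/tan(π/4+φ₁/2)] = +0.8492
Δλ = +0.5061 rad (taken the short way round)
course = atan2(Δλ, Δψ) = 30.80°

30.8°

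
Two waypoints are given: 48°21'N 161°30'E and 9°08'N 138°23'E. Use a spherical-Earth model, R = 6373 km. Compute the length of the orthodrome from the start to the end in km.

cos σ = sin φ₁ sin φ₂ + cos φ₁ cos φ₂ cos Δλ
      = sin(48.35°)sin(9.13°) + cos(48.35°)cos(9.13°)cos(-23.12°) = 0.7221
σ = 43.774° → d = Rσ = 6373·0.76400 = 4869 km

4869 km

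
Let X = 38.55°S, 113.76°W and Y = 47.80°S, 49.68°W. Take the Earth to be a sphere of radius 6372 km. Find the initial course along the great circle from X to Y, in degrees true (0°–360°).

123.3°

θ = atan2( sin Δλ·cos φ₂ ,  cos φ₁ sin φ₂ − sin φ₁ cos φ₂ cos Δλ )
  = atan2(+0.6041, -0.3964) = 123.27°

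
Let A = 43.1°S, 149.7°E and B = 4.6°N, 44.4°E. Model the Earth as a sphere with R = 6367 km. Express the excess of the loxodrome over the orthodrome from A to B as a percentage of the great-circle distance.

2.6%

Great circle: σ = 1.8202 rad → d_gc = Rσ = 11589.4 km
Rhumb: Δφ = +0.8325, Δλ = -1.8378, Δψ = +0.9156, q = Δφ/Δψ = 0.9093 → d_rh = R√(Δφ²+q²Δλ²) = 11887.0 km
Excess = (11887.0 − 11589.4) / 11589.4 = 297.6 / 11589.4 = 2.57% ≈ 2.6%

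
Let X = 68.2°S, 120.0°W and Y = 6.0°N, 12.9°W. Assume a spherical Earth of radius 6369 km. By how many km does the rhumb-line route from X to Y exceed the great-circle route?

Great circle: cos σ = sin φ₁ sin φ₂ + cos φ₁ cos φ₂ cos Δλ,  σ = 1.7779 rad → d_gc = 11323.6 km
Rhumb line: Δψ = +1.7522, q = Δφ/Δψ = 0.7391, d_rh = R√(Δφ²+q²Δλ²) = 12060.4 km
Excess = 12060.4 − 11323.6 = 736.8 ≈ 737 km

737 km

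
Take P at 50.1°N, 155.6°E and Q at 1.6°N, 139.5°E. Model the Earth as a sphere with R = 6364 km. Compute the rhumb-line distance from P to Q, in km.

5602 km

Rhumb course C = atan2(Δλ, Δψ) with Δψ = ln[tan(π/4+φ₂/2)/tan(π/4+φ₁/2)] = -0.9855, Δλ = -0.2810 → C = 195.91°
d = R·|Δφ| / |cos C| = 6364·0.84648 / 0.96167 = 5602 km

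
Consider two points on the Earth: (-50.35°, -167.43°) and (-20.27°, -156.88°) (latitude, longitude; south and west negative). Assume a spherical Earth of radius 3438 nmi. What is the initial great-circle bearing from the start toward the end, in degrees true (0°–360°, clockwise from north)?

θ = atan2( sin Δλ·cos φ₂ ,  cos φ₁ sin φ₂ − sin φ₁ cos φ₂ cos Δλ )
  = atan2(+0.1718, +0.4890) = 19.35°

19.4°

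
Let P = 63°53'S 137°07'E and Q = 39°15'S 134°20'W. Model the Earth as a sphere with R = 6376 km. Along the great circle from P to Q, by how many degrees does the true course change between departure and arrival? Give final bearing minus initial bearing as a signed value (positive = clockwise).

At departure: θ₁ = atan2(sin Δλ cos φ₂, cos φ₁ sin φ₂ − sin φ₁ cos φ₂ cos Δλ) = 108.63°
At arrival: θ₂ = atan2(sin Δλ cos φ₁, −cos φ₂ sin φ₁ + sin φ₂ cos φ₁ cos Δλ) = 32.59°
Δθ = θ₂ − θ₁ = -76.0°

-76.0°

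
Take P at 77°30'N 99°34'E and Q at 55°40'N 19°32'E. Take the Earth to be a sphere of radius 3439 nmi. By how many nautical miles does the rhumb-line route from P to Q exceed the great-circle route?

147 nmi

Great circle: cos σ = sin φ₁ sin φ₂ + cos φ₁ cos φ₂ cos Δλ,  σ = 0.5965 rad → d_gc = 2051.3 nmi
Rhumb line: Δψ = -1.0370, q = Δφ/Δψ = 0.3675, d_rh = R√(Δφ²+q²Δλ²) = 2198.5 nmi
Excess = 2198.5 − 2051.3 = 147.2 ≈ 147 nmi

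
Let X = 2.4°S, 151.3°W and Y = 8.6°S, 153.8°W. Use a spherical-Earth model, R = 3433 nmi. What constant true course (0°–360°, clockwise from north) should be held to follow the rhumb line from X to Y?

Meridional parts: M(φ₁)=-0.0419, M(φ₂)=-0.1507 → ΔM = -0.1088;  Δλ = -0.0436 rad
tan C = Δλ / ΔM = +0.4012 → C = 201.86°

201.9°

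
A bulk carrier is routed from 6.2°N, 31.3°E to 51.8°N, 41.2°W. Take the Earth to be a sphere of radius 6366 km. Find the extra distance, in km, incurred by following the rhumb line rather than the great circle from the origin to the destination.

Great circle: cos σ = sin φ₁ sin φ₂ + cos φ₁ cos φ₂ cos Δλ,  σ = 1.2977 rad → d_gc = 8261.0 km
Rhumb line: Δψ = +0.9521, q = Δφ/Δψ = 0.8359, d_rh = R√(Δφ²+q²Δλ²) = 8426.8 km
Excess = 8426.8 − 8261.0 = 165.8 ≈ 166 km

166 km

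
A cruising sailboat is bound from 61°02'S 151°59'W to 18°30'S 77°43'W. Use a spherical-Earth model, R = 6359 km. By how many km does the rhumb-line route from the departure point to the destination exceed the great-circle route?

Great circle: cos σ = sin φ₁ sin φ₂ + cos φ₁ cos φ₂ cos Δλ,  σ = 1.1569 rad → d_gc = 7357.0 km
Rhumb line: Δψ = +1.0250, q = Δφ/Δψ = 0.7243, d_rh = R√(Δφ²+q²Δλ²) = 7610.7 km
Excess = 7610.7 − 7357.0 = 253.7 ≈ 254 km

254 km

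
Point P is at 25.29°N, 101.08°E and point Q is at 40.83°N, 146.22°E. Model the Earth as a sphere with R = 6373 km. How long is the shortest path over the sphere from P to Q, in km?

cos σ = sin φ₁ sin φ₂ + cos φ₁ cos φ₂ cos Δλ
      = sin(25.29°)sin(40.83°) + cos(25.29°)cos(40.83°)cos(45.14°) = 0.7619
σ = 40.370° → d = Rσ = 6373·0.70458 = 4490 km

4490 km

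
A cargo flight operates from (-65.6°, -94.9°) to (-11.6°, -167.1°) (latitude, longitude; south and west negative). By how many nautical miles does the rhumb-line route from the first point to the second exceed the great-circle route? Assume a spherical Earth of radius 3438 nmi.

Great circle: cos σ = sin φ₁ sin φ₂ + cos φ₁ cos φ₂ cos Δλ,  σ = 1.2589 rad → d_gc = 4328.2 nmi
Rhumb line: Δψ = +1.3277, q = Δφ/Δψ = 0.7099, d_rh = R√(Δφ²+q²Δλ²) = 4467.4 nmi
Excess = 4467.4 − 4328.2 = 139.2 ≈ 139 nmi

139 nmi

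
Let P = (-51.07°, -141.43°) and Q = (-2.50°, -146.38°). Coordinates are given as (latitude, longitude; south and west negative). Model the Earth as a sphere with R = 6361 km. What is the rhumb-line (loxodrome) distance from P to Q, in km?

5412 km

Rhumb course C = atan2(Δλ, Δψ) with Δψ = ln[tan(π/4+φ₂/2)/tan(π/4+φ₁/2)] = +0.9964, Δλ = -0.0864 → C = 355.04°
d = R·|Δφ| / |cos C| = 6361·0.84771 / 0.99626 = 5412 km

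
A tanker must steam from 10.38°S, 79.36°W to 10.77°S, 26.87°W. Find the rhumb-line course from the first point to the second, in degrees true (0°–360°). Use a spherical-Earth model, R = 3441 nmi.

90.4°

Δψ = ln[tan(π/4+φ₂/2)/tan(π/4+φ₁/2)] = -0.0069
Δλ = +0.9161 rad (taken the short way round)
course = atan2(Δλ, Δψ) = 90.43°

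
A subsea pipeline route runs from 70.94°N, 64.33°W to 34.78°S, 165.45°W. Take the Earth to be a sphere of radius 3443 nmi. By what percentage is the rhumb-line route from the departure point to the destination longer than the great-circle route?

3.5%

Great circle: σ = 2.2030 rad → d_gc = Rσ = 7584.8 nmi
Rhumb: Δφ = -1.8452, Δλ = -1.7649, Δψ = -2.4327, q = Δφ/Δψ = 0.7585 → d_rh = R√(Δφ²+q²Δλ²) = 7848.7 nmi
Excess = (7848.7 − 7584.8) / 7584.8 = 263.9 / 7584.8 = 3.48% ≈ 3.5%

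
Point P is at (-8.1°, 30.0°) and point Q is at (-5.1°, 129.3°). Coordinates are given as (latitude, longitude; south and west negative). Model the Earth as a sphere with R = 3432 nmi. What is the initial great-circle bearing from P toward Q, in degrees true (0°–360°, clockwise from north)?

96.4°

θ = atan2( sin Δλ·cos φ₂ ,  cos φ₁ sin φ₂ − sin φ₁ cos φ₂ cos Δλ )
  = atan2(+0.9829, -0.1107) = 96.42°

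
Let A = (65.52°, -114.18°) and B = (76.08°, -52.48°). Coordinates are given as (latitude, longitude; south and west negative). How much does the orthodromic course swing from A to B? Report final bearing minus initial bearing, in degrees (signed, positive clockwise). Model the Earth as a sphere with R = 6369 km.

+59.1°

Initial bearing θ₁ = atan2(sin Δλ cos φ₂, cos φ₁ sin φ₂ − sin φ₁ cos φ₂ cos Δλ) = 35.37°
Final bearing θ₂ = (initial bearing from the destination back to the start) + 180° = 94.43°
Δθ = θ₂ − θ₁ = +59.1°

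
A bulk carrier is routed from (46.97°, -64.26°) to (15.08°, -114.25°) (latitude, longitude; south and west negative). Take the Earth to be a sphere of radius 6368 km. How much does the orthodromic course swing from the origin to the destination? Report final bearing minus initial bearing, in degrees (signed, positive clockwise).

At departure: θ₁ = atan2(sin Δλ cos φ₂, cos φ₁ sin φ₂ − sin φ₁ cos φ₂ cos Δλ) = 249.52°
At arrival: θ₂ = atan2(sin Δλ cos φ₁, −cos φ₂ sin φ₁ + sin φ₂ cos φ₁ cos Δλ) = 221.46°
Δθ = θ₂ − θ₁ = -28.1°

-28.1°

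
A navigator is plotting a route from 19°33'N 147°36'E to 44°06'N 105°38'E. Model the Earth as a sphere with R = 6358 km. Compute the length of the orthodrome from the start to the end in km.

cos σ = sin φ₁ sin φ₂ + cos φ₁ cos φ₂ cos Δλ
      = sin(19.55°)sin(44.10°) + cos(19.55°)cos(44.10°)cos(-41.97°) = 0.7360
σ = 42.605° → d = Rσ = 6358·0.74359 = 4728 km

4728 km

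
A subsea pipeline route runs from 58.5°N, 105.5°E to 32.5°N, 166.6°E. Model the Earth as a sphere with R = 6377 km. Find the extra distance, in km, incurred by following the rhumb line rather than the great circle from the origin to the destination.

Great circle: cos σ = sin φ₁ sin φ₂ + cos φ₁ cos φ₂ cos Δλ,  σ = 0.8351 rad → d_gc = 5325.5 km
Rhumb line: Δψ = -0.6654, q = Δφ/Δψ = 0.6820, d_rh = R√(Δφ²+q²Δλ²) = 5466.5 km
Excess = 5466.5 − 5325.5 = 141.0 ≈ 141 km

141 km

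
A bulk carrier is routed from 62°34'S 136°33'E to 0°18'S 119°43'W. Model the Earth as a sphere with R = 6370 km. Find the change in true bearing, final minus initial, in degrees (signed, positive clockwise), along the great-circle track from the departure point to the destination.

Initial bearing θ₁ = atan2(sin Δλ cos φ₂, cos φ₁ sin φ₂ − sin φ₁ cos φ₂ cos Δλ) = 102.37°
Final bearing θ₂ = (initial bearing from the destination back to the start) + 180° = 26.74°
Δθ = θ₂ − θ₁ = -75.6°

-75.6°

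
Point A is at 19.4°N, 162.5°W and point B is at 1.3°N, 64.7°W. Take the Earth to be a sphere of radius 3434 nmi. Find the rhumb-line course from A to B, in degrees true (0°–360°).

Δψ = ln[tan(π/4+φ₂/2)/tan(π/4+φ₁/2)] = -0.3226
Δλ = +1.7069 rad (taken the short way round)
course = atan2(Δλ, Δψ) = 100.70°

100.7°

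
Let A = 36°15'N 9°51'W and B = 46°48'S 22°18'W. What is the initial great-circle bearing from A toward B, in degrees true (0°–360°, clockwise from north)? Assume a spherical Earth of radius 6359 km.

188.5°

N = sin Δλ·cos φ₂ = -0.1476;  D = cos φ₁ sin φ₂ − sin φ₁ cos φ₂ cos Δλ = -0.9831
initial course = atan2(N, D) = 188.54°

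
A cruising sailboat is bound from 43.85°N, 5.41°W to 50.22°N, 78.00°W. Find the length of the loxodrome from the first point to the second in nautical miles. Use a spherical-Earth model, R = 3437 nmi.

2987 nmi

Rhumb course C = atan2(Δλ, Δψ) with Δψ = ln[tan(π/4+φ₂/2)/tan(π/4+φ₁/2)] = +0.1634, Δλ = -1.2669 → C = 277.35°
d = R·|Δφ| / |cos C| = 3437·0.11118 / 0.12792 = 2987 nmi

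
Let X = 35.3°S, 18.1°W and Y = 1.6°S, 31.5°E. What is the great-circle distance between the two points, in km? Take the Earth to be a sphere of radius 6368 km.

6333 km

Haversine: a = sin²(Δφ/2)+cos φ₁ cos φ₂ sin²(Δλ/2) = 0.22756;  σ = 2·atan2(√a,√(1−a))
σ = 56.983° → d = Rσ = 6368·0.99455 = 6333 km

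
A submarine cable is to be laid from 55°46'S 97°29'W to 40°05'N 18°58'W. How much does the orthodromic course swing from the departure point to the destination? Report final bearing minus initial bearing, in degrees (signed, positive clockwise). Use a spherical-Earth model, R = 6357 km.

-18.9°

Initial bearing θ₁ = atan2(sin Δλ cos φ₂, cos φ₁ sin φ₂ − sin φ₁ cos φ₂ cos Δλ) = 56.93°
Final bearing θ₂ = (initial bearing from the destination back to the start) + 180° = 38.04°
Δθ = θ₂ − θ₁ = -18.9°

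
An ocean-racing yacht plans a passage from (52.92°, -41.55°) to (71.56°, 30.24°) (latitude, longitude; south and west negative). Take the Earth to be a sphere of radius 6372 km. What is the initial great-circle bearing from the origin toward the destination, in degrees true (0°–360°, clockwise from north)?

θ = atan2( sin Δλ·cos φ₂ ,  cos φ₁ sin φ₂ − sin φ₁ cos φ₂ cos Δλ )
  = atan2(+0.3005, +0.4931) = 31.36°

31.4°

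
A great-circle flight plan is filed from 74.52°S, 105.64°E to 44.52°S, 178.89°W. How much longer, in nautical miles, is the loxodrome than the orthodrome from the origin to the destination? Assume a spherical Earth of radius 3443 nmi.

151 nmi

Great circle: cos σ = sin φ₁ sin φ₂ + cos φ₁ cos φ₂ cos Δλ,  σ = 0.7620 rad → d_gc = 2623.5 nmi
Rhumb line: Δψ = +1.1261, q = Δφ/Δψ = 0.4649, d_rh = R√(Δφ²+q²Δλ²) = 2774.2 nmi
Excess = 2774.2 − 2623.5 = 150.7 ≈ 151 nmi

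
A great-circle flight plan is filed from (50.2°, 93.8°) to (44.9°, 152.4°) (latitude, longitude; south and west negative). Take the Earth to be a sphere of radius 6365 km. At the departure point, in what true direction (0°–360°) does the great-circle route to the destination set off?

θ = atan2( sin Δλ·cos φ₂ ,  cos φ₁ sin φ₂ − sin φ₁ cos φ₂ cos Δλ )
  = atan2(+0.6046, +0.1683) = 74.44°

74.4°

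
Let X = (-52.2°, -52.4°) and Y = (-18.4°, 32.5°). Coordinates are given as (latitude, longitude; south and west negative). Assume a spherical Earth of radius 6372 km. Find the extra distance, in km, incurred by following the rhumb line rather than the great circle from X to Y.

308 km

Great circle: cos σ = sin φ₁ sin φ₂ + cos φ₁ cos φ₂ cos Δλ,  σ = 1.2649 rad → d_gc = 8060.2 km
Rhumb line: Δψ = +0.7450, q = Δφ/Δψ = 0.7918, d_rh = R√(Δφ²+q²Δλ²) = 8367.9 km
Excess = 8367.9 − 8060.2 = 307.7 ≈ 308 km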